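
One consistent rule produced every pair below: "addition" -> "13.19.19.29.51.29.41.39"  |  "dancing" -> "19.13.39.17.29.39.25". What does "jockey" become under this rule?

a(#1)→13 and d(#4)→19: differences scale by 2, so n = 2·pos + 11. With a=1..z=26, the number is 2·pos + 11.
For jockey: j=10→31, o=15→41, c=3→17, k=11→33, e=5→21, y=25→61.

31.41.17.33.21.61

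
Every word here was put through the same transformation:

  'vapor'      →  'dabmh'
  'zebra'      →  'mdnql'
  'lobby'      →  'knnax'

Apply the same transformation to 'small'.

The output letters match the input read backwards, each shifted +12: vapor reversed is ropav. The word is reversed, then every letter is shifted forward by 12.
On small: reverse → llams; then shift: l+12=x, l+12=x, a+12=m, m+12=y, s+12=e.

xxmye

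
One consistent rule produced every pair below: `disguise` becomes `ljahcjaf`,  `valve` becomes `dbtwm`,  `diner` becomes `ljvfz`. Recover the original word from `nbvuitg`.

Shifts by position in disguise: pos 0: d→l (+8), pos 1: i→j (+1), pos 2: s→a (+8), pos 3: g→h (+1) — repeating every 2. The shifts repeat in a cycle of length 2: positions 0,1,… shift by +8, +1, then the pattern repeats.
Undoing it on nbvuitg: n−8=f, b−1=a, v−8=n, u−1=t, i−8=a, t−1=s, g−8=y.

fantasy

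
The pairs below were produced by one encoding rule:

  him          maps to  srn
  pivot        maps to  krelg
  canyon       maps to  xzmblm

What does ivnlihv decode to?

Each pair mirrors across the alphabet (h↔s, i↔r, m↔n): positions sum to 25. Letters are reflected about the middle of the alphabet (position → 25−position): Atbash.
Decoding ivnlihv: i↔r, v↔e, n↔m, l↔o, i↔r, h↔s, v↔e.

remorse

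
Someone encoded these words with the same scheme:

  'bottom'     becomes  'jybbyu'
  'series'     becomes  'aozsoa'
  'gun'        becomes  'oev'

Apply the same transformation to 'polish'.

xytsap

The shift depends on letter class: consonant b→j is +8, but vowel o→y is +10. Vowels shift forward by 10 and consonants shift forward by 8.
On polish: p(cons)+8=x, o(vowel)+10=y, l(cons)+8=t, i(vowel)+10=s, s(cons)+8=a, h(cons)+8=p.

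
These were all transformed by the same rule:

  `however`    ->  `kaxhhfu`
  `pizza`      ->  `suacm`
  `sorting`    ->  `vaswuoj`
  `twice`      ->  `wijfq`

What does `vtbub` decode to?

sharp

Shifts by position in however: pos 0: h→k (+3), pos 1: o→a (+12), pos 2: w→x (+1), pos 3: e→h (+3), pos 4: v→h (+12), pos 5: e→f (+1) — repeating every 3. It's a Vigenère-style cipher with numeric key [3,12,1]: position i shifts by key[i mod 3].
Decoding vtbub: v−3=s, t−12=h, b−1=a, u−3=r, b−12=p.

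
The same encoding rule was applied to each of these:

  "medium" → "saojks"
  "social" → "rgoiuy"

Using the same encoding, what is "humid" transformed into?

josan

Two steps: reverse the string, then apply a Caesar shift of +6.
Applying it to humid: reverse → dimuh; then shift: d+6=j, i+6=o, m+6=s, u+6=a, h+6=n.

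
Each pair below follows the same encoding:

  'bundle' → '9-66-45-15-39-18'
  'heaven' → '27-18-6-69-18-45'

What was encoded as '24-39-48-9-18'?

b(#2)→9 and u(#21)→66: differences scale by 3, so n = 3·pos + 3. Each letter becomes 3×(its alphabet position, a=1..z=26) + 3.
Decoding 24-39-48-9-18: 24→(24−3)÷3=7=g, 39→(39−3)÷3=12=l, 48→(48−3)÷3=15=o, 9→(9−3)÷3=2=b, 18→(18−3)÷3=5=e.

globe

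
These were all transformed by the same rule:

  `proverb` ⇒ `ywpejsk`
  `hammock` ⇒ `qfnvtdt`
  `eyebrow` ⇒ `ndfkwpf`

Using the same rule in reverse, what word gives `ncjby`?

Shifts by position in proverb: pos 0: p→y (+9), pos 1: r→w (+5), pos 2: o→p (+1), pos 3: v→e (+9), pos 4: e→j (+5), pos 5: r→s (+1) — repeating every 3. The shifts repeat in a cycle of length 3: positions 0,1,… shift by +9, +5, +1, then the pattern repeats.
Decoding ncjby: n−9=e, c−5=x, j−1=i, b−9=s, y−5=t.

exist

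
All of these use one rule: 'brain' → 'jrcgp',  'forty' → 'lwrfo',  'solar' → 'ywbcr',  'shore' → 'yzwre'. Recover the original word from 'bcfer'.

later

This is an affine cipher: with a=0,…,z=25, each position x becomes (7x+2) mod 26.
Reversing it on bcfer: b(1)→15·(1−2)≡11=l; c(2)→15·(2−2)≡0=a; f(5)→15·(5−2)≡19=t; e(4)→15·(4−2)≡4=e; r(17)→15·(17−2)≡17=r (all mod 26).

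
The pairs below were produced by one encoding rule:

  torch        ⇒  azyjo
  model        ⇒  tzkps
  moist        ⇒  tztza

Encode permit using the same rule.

The shift depends on letter class: consonant t→a is +7, but vowel o→z is +11. Two shifts are in play — +11 for a/e/i/o/u, +7 for every other letter.
For permit: p(cons)+7=w, e(vowel)+11=p, r(cons)+7=y, m(cons)+7=t, i(vowel)+11=t, t(cons)+7=a.

wpytta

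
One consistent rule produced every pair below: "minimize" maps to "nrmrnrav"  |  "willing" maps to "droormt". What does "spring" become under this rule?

hkirmt

This is the alphabet-reversal cipher (Atbash): a becomes z, b becomes y, etc.
On spring: s↔h, p↔k, r↔i, i↔r, n↔m, g↔t.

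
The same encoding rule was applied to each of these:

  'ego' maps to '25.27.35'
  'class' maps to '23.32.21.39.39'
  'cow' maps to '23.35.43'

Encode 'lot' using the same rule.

Letters become their 1-based position plus 20 (so a→21, b→22, …).
Applying it to lot: l=12→32, o=15→35, t=20→40.

32.35.40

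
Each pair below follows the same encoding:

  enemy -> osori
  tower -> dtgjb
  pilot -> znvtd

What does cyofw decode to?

steam

It's a Vigenère-style cipher with numeric key [10,5]: position i shifts by key[i mod 2].
Undoing it on cyofw: c−10=s, y−5=t, o−10=e, f−5=a, w−10=m.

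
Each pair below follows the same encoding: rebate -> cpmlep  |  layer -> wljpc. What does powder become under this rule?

It's a constant shift of +11 (ROT11).
For powder: p+11=a, o+11=z, w+11=h, d+11=o, e+11=p, r+11=c.

azhopc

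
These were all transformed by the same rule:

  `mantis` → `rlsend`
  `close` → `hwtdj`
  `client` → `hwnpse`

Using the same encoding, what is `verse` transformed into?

apwdj

Shifts by position in mantis: pos 0: m→r (+5), pos 1: a→l (+11), pos 2: n→s (+5), pos 3: t→e (+11) — repeating every 2. The shifts repeat in a cycle of length 2: positions 0,1,… shift by +5, +11, then the pattern repeats.
On verse: v+5=a, e+11=p, r+5=w, s+11=d, e+5=j.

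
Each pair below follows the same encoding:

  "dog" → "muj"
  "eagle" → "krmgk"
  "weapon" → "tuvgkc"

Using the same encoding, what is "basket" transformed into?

The output letters match the input read backwards, each shifted +6: dog reversed is god. Read the word backwards and shift each letter +6.
For basket: reverse → teksab; then shift: t+6=z, e+6=k, k+6=q, s+6=y, a+6=g, b+6=h.

zkqygh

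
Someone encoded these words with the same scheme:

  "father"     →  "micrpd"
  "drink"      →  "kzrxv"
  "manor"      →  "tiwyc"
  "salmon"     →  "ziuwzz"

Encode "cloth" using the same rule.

jtxds

In father: f→m is +7, a→i is +8, t→c is +9, h→r is +10 — the shift increases by 1 each position. Letter i (0-indexed) is shifted by i+7, so successive shifts are 7, 8, 9, ….
On cloth: c+7=j, l+8=t, o+9=x, t+10=d, h+11=s.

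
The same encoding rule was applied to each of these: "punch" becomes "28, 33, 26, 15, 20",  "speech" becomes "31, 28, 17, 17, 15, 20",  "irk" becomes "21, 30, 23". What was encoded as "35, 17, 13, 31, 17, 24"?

weasel

p is letter #16 and maps to 28: an offset of 12. Letters become their 1-based position plus 12 (so a→13, b→14, …).
Reversing it on 35, 17, 13, 31, 17, 24: 35→(35−12)÷1=23=w, 17→(17−12)÷1=5=e, 13→(13−12)÷1=1=a, 31→(31−12)÷1=19=s, 17→(17−12)÷1=5=e, 24→(24−12)÷1=12=l.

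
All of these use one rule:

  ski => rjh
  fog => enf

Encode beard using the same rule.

adzqc

Every letter moves 25 places later in the alphabet, wrapping around z→a.
For beard: b+25=a, e+25=d, a+25=z, r+25=q, d+25=c.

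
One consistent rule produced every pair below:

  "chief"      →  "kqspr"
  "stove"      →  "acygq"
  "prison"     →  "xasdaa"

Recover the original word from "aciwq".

style

In chief: c→k is +8, h→q is +9, i→s is +10, e→p is +11 — the shift increases by 1 each position. The shift increases by 1 at each position, starting from +8: 8, 9, 10, ….
Reversing it on aciwq: a−8=s, c−9=t, i−10=y, w−11=l, q−12=e.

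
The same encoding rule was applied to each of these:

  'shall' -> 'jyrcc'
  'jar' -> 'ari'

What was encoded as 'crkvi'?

Compare letters: s→j is +17, h→y is +17, a→r is +17 — a constant shift. Every letter moves 17 places later in the alphabet, wrapping around z→a.
Reversing it on crkvi: c−17=l, r−17=a, k−17=t, v−17=e, i−17=r.

later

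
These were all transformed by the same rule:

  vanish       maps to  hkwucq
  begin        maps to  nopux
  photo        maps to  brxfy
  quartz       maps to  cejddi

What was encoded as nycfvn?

bottle

The shifts repeat in a cycle of length 3: positions 0,1,… shift by +12, +10, +9, then the pattern repeats.
Undoing it on nycfvn: n−12=b, y−10=o, c−9=t, f−12=t, v−10=l, n−9=e.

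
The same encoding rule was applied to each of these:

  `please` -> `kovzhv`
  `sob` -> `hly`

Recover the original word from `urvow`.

field

Each pair mirrors across the alphabet (p↔k, l↔o, e↔v): positions sum to 25. Each letter is replaced by its mirror in the alphabet: a↔z, b↔y, c↔x, and so on (the Atbash cipher).
Reversing it on urvow: u↔f, r↔i, v↔e, o↔l, w↔d.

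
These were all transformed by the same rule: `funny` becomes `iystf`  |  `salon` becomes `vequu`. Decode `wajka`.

In funny: f→i is +3, u→y is +4, n→s is +5, n→t is +6 — the shift increases by 1 each position. Each letter shifts forward by (position + 3), i.e. 3, 4, 5, … — the shift grows by one for each successive letter.
Reversing it on wajka: w−3=t, a−4=w, j−5=e, k−6=e, a−7=t.

tweet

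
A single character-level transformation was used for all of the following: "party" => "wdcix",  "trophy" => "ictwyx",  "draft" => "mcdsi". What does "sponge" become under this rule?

fwtqvp

p(15)→w(22) and a(0)→d(3) fit y≡3x+3 (mod 26); the inverse of 3 mod 26 is 9. This is an affine cipher: with a=0,…,z=25, each position x becomes (3x+3) mod 26.
For sponge: s(18)→3·18+3≡5=f; p(15)→3·15+3≡22=w; o(14)→3·14+3≡19=t; n(13)→3·13+3≡16=q; g(6)→3·6+3≡21=v; e(4)→3·4+3≡15=p (all mod 26).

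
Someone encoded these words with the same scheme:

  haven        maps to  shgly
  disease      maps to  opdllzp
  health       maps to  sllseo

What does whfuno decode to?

Shifts by position in haven: pos 0: h→s (+11), pos 1: a→h (+7), pos 2: v→g (+11), pos 3: e→l (+7) — repeating every 2. It's a Vigenère-style cipher with numeric key [11,7]: position i shifts by key[i mod 2].
Decoding whfuno: w−11=l, h−7=a, f−11=u, u−7=n, n−11=c, o−7=h.

launch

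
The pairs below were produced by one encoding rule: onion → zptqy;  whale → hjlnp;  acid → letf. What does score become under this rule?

deztp

The shifts repeat in a cycle of length 2: positions 0,1,… shift by +11, +2, then the pattern repeats.
For score: s+11=d, c+2=e, o+11=z, r+2=t, e+11=p.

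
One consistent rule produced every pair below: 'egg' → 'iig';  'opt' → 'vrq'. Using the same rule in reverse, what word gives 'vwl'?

The output letters match the input read backwards, each shifted +2: egg reversed is gge. Two steps: reverse the string, then apply a Caesar shift of +2.
Decoding vwl: shift back: v−2=t, w−2=u, l−2=j → tuj; then reverse → jut.

jut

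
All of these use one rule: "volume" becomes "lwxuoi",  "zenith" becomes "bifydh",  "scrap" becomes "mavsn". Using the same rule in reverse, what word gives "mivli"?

serve

v(21)→l(11) and o(14)→w(22) fit y≡17x+18 (mod 26); the inverse of 17 mod 26 is 23. This is an affine cipher: with a=0,…,z=25, each position x becomes (17x+18) mod 26.
Decoding mivli: m(12)→23·(12−18)≡18=s; i(8)→23·(8−18)≡4=e; v(21)→23·(21−18)≡17=r; l(11)→23·(11−18)≡21=v; i(8)→23·(8−18)≡4=e (all mod 26).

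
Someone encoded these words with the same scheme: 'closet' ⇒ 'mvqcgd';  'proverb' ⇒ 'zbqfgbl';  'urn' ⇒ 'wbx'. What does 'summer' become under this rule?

Two shifts are in play — +2 for a/e/i/o/u, +10 for every other letter.
On summer: s(cons)+10=c, u(vowel)+2=w, m(cons)+10=w, m(cons)+10=w, e(vowel)+2=g, r(cons)+10=b.

cwwwgb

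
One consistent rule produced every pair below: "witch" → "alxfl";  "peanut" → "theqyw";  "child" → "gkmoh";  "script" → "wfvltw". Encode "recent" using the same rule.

Shifts by position in witch: pos 0: w→a (+4), pos 1: i→l (+3), pos 2: t→x (+4), pos 3: c→f (+3) — repeating every 2. It's a Vigenère-style cipher with numeric key [4,3]: position i shifts by key[i mod 2].
For recent: r+4=v, e+3=h, c+4=g, e+3=h, n+4=r, t+3=w.

vhghrw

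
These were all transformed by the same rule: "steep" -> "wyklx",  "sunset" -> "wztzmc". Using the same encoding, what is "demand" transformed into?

In steep: s→w is +4, t→y is +5, e→k is +6, e→l is +7 — the shift increases by 1 each position. Each letter shifts forward by (position + 4), i.e. 4, 5, 6, … — the shift grows by one for each successive letter.
On demand: d+4=h, e+5=j, m+6=s, a+7=h, n+8=v, d+9=m.

hjshvm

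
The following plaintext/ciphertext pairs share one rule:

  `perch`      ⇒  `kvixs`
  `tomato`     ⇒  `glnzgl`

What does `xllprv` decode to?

cookie

Each pair mirrors across the alphabet (p↔k, e↔v, r↔i): positions sum to 25. Letters are reflected about the middle of the alphabet (position → 25−position): Atbash.
Reversing it on xllprv: x↔c, l↔o, l↔o, p↔k, r↔i, v↔e.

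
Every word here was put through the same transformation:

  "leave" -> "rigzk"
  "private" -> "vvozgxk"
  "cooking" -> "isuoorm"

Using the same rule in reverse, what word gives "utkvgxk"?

Shifts by position in leave: pos 0: l→r (+6), pos 1: e→i (+4), pos 2: a→g (+6), pos 3: v→z (+4) — repeating every 2. A repeating key of period 2 is used — shifts +6, +4 over and over.
Reversing it on utkvgxk: u−6=o, t−4=p, k−6=e, v−4=r, g−6=a, x−4=t, k−6=e.

operate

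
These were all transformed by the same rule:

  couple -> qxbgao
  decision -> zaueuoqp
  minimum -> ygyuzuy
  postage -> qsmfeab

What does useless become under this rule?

The word is reversed, then every letter is shifted forward by 12.
Applying it to useless: reverse → sselesu; then shift: s+12=e, s+12=e, e+12=q, l+12=x, e+12=q, s+12=e, u+12=g.

eeqxqeg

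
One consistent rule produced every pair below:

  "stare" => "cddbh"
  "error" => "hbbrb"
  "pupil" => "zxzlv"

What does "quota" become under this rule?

The shift depends on letter class: consonant s→c is +10, but vowel a→d is +3. Vowels shift forward by 3 and consonants shift forward by 10.
For quota: q(cons)+10=a, u(vowel)+3=x, o(vowel)+3=r, t(cons)+10=d, a(vowel)+3=d.

axrdd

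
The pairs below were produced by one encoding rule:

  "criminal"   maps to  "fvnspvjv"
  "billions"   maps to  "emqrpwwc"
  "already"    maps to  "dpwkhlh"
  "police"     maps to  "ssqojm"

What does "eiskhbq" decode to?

beneath

In criminal: c→f is +3, r→v is +4, i→n is +5, m→s is +6 — the shift increases by 1 each position. The shift increases by 1 at each position, starting from +3: 3, 4, 5, ….
Undoing it on eiskhbq: e−3=b, i−4=e, s−5=n, k−6=e, h−7=a, b−8=t, q−9=h.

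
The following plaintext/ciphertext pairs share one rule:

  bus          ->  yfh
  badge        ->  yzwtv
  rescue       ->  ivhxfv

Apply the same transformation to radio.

Each pair mirrors across the alphabet (b↔y, u↔f, s↔h): positions sum to 25. This is the alphabet-reversal cipher (Atbash): a becomes z, b becomes y, etc.
Applying it to radio: r↔i, a↔z, d↔w, i↔r, o↔l.

izwrl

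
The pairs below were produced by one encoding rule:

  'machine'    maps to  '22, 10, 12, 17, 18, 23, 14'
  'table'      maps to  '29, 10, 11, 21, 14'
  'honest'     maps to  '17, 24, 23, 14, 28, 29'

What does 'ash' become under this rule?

10, 28, 17

m is letter #13 and maps to 22: an offset of 9. Each letter is replaced by its alphabet position (a=1..z=26) + 9.
On ash: a=1→10, s=19→28, h=8→17.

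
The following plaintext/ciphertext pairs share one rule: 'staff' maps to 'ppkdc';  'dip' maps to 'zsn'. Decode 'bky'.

Two steps: reverse the string, then apply a Caesar shift of +10.
Decoding bky: shift back: b−10=r, k−10=a, y−10=o → rao; then reverse → oar.

oar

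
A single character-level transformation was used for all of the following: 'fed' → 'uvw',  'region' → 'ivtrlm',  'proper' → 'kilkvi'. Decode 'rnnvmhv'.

Letters are reflected about the middle of the alphabet (position → 25−position): Atbash.
Undoing it on rnnvmhv: r↔i, n↔m, n↔m, v↔e, m↔n, h↔s, v↔e.

immense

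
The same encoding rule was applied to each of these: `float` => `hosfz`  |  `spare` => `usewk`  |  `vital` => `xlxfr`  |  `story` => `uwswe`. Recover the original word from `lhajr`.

jewel

In float: f→h is +2, l→o is +3, o→s is +4, a→f is +5 — the shift increases by 1 each position. Letter i (0-indexed) is shifted by i+2, so successive shifts are 2, 3, 4, ….
Reversing it on lhajr: l−2=j, h−3=e, a−4=w, j−5=e, r−6=l.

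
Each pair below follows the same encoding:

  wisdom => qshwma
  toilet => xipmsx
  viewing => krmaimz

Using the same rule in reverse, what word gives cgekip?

legacy

The output letters match the input read backwards, each shifted +4: wisdom reversed is modsiw. Read the word backwards and shift each letter +4.
Decoding cgekip: shift back: c−4=y, g−4=c, e−4=a, k−4=g, i−4=e, p−4=l → ycagel; then reverse → legacy.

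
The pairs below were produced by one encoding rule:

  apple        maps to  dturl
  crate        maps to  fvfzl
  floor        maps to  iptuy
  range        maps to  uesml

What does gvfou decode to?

drain

Each letter shifts forward by (position + 3), i.e. 3, 4, 5, … — the shift grows by one for each successive letter.
Decoding gvfou: g−3=d, v−4=r, f−5=a, o−6=i, u−7=n.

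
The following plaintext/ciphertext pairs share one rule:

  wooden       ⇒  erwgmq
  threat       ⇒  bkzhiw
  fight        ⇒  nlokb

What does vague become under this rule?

Shifts by position in wooden: pos 0: w→e (+8), pos 1: o→r (+3), pos 2: o→w (+8), pos 3: d→g (+3) — repeating every 2. The shifts repeat in a cycle of length 2: positions 0,1,… shift by +8, +3, then the pattern repeats.
For vague: v+8=d, a+3=d, g+8=o, u+3=x, e+8=m.

ddoxm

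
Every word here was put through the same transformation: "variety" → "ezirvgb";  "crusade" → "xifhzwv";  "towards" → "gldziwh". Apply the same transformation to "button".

Each letter is replaced by its mirror in the alphabet: a↔z, b↔y, c↔x, and so on (the Atbash cipher).
For button: b↔y, u↔f, t↔g, t↔g, o↔l, n↔m.

yfgglm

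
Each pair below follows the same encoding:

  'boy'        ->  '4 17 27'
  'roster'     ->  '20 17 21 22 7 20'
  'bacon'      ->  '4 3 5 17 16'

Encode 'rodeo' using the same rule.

Letters become their 1-based position plus 2 (so a→3, b→4, …).
Applying it to rodeo: r=18→20, o=15→17, d=4→6, e=5→7, o=15→17.

20 17 6 7 17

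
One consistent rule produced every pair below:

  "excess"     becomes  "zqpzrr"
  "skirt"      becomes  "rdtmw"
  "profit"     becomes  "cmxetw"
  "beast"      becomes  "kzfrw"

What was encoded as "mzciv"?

reply

e(4)→z(25) and x(23)→q(16) fit y≡5x+5 (mod 26); the inverse of 5 mod 26 is 21. Treating letters as 0–25, the rule is x ↦ 5x + 5 (mod 26).
Undoing it on mzciv: m(12)→21·(12−5)≡17=r; z(25)→21·(25−5)≡4=e; c(2)→21·(2−5)≡15=p; i(8)→21·(8−5)≡11=l; v(21)→21·(21−5)≡24=y (all mod 26).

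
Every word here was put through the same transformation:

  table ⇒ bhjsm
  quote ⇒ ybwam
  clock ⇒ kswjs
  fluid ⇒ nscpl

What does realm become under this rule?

zlisu

Shifts by position in table: pos 0: t→b (+8), pos 1: a→h (+7), pos 2: b→j (+8), pos 3: l→s (+7) — repeating every 2. It's a Vigenère-style cipher with numeric key [8,7]: position i shifts by key[i mod 2].
For realm: r+8=z, e+7=l, a+8=i, l+7=s, m+8=u.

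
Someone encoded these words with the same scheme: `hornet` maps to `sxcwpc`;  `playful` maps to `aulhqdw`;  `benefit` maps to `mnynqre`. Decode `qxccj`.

Shifts by position in hornet: pos 0: h→s (+11), pos 1: o→x (+9), pos 2: r→c (+11), pos 3: n→w (+9) — repeating every 2. It's a Vigenère-style cipher with numeric key [11,9]: position i shifts by key[i mod 2].
Undoing it on qxccj: q−11=f, x−9=o, c−11=r, c−9=t, j−11=y.

forty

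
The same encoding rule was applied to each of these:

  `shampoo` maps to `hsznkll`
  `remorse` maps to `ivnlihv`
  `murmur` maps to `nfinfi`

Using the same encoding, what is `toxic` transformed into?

glcrx

Each letter is replaced by its mirror in the alphabet: a↔z, b↔y, c↔x, and so on (the Atbash cipher).
Applying it to toxic: t↔g, o↔l, x↔c, i↔r, c↔x.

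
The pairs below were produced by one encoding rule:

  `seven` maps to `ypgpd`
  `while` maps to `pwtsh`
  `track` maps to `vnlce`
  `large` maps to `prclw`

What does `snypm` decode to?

bench

The output letters match the input read backwards, each shifted +11: seven reversed is neves. Two steps: reverse the string, then apply a Caesar shift of +11.
Decoding snypm: shift back: s−11=h, n−11=c, y−11=n, p−11=e, m−11=b → hcneb; then reverse → bench.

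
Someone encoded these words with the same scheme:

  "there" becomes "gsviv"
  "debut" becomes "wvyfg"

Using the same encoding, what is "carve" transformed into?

xziev

Letters are reflected about the middle of the alphabet (position → 25−position): Atbash.
For carve: c↔x, a↔z, r↔i, v↔e, e↔v.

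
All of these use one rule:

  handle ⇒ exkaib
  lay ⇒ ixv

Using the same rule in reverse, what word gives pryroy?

suburb

Each letter is shifted forward by 23 in the alphabet (a Caesar shift of +23).
Decoding pryroy: p−23=s, r−23=u, y−23=b, r−23=u, o−23=r, y−23=b.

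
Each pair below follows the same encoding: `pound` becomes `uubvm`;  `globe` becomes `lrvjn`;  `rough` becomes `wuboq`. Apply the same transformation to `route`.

The shift increases by 1 at each position, starting from +5: 5, 6, 7, ….
On route: r+5=w, o+6=u, u+7=b, t+8=b, e+9=n.

wubbn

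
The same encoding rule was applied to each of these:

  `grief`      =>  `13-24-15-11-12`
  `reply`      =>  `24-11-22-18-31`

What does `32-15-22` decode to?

zip

g is letter #7 and maps to 13: an offset of 6. The number is (letter's place in the alphabet, a=1) + 6.
Decoding 32-15-22: 32→(32−6)÷1=26=z, 15→(15−6)÷1=9=i, 22→(22−6)÷1=16=p.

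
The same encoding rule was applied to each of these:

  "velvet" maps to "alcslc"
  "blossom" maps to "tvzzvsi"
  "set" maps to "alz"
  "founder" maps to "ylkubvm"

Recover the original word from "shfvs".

The output letters match the input read backwards, each shifted +7: velvet reversed is tevlev. Two steps: reverse the string, then apply a Caesar shift of +7.
Reversing it on shfvs: shift back: s−7=l, h−7=a, f−7=y, v−7=o, s−7=l → layol; then reverse → loyal.

loyal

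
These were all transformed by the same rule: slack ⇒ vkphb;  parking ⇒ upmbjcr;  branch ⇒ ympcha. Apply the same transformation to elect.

s(18)→v(21) and l(11)→k(10) fit y≡9x+15 (mod 26); the inverse of 9 mod 26 is 3. Treating letters as 0–25, the rule is x ↦ 9x + 15 (mod 26).
Applying it to elect: e(4)→9·4+15≡25=z; l(11)→9·11+15≡10=k; e(4)→9·4+15≡25=z; c(2)→9·2+15≡7=h; t(19)→9·19+15≡4=e (all mod 26).

zkzhe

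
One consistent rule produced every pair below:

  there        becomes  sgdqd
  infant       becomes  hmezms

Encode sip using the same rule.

rho

Compare letters: t→s is +25, h→g is +25, e→d is +25 — a constant shift. Each letter is shifted forward by 25 in the alphabet (a Caesar shift of +25).
For sip: s+25=r, i+25=h, p+25=o.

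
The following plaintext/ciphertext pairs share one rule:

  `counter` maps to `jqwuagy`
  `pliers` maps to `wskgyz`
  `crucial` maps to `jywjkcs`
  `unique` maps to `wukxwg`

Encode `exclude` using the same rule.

The shift depends on letter class: consonant c→j is +7, but vowel o→q is +2. The rule splits by letter class: vowels +2, consonants +7.
Applying it to exclude: e(vowel)+2=g, x(cons)+7=e, c(cons)+7=j, l(cons)+7=s, u(vowel)+2=w, d(cons)+7=k, e(vowel)+2=g.

gejswkg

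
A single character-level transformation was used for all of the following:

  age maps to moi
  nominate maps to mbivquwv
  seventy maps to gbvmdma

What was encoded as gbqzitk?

The output letters match the input read backwards, each shifted +8: age reversed is ega. The word is reversed, then every letter is shifted forward by 8.
Undoing it on gbqzitk: shift back: g−8=y, b−8=t, q−8=i, z−8=r, i−8=a, t−8=l, k−8=c → ytiralc; then reverse → clarity.

clarity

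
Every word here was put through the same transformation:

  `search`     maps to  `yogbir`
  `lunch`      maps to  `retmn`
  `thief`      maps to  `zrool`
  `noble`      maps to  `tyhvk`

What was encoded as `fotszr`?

zenith

Shifts by position in search: pos 0: s→y (+6), pos 1: e→o (+10), pos 2: a→g (+6), pos 3: r→b (+10) — repeating every 2. A repeating key of period 2 is used — shifts +6, +10 over and over.
Reversing it on fotszr: f−6=z, o−10=e, t−6=n, s−10=i, z−6=t, r−10=h.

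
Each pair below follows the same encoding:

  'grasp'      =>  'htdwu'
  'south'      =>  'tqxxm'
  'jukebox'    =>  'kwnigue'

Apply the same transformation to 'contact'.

dqqxfia

Each letter shifts forward by (position + 1), i.e. 1, 2, 3, … — the shift grows by one for each successive letter.
On contact: c+1=d, o+2=q, n+3=q, t+4=x, a+5=f, c+6=i, t+7=a.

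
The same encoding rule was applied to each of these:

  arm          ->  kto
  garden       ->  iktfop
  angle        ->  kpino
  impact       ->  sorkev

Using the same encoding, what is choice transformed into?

Two shifts are in play — +10 for a/e/i/o/u, +2 for every other letter.
On choice: c(cons)+2=e, h(cons)+2=j, o(vowel)+10=y, i(vowel)+10=s, c(cons)+2=e, e(vowel)+10=o.

ejyseo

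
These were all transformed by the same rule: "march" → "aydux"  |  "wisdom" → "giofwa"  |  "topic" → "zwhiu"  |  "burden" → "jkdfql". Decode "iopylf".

m(12)→a(0) and a(0)→y(24) fit y≡11x+24 (mod 26); the inverse of 11 mod 26 is 19. This is an affine cipher: with a=0,…,z=25, each position x becomes (11x+24) mod 26.
Decoding iopylf: i(8)→19·(8−24)≡8=i; o(14)→19·(14−24)≡18=s; p(15)→19·(15−24)≡11=l; y(24)→19·(24−24)≡0=a; l(11)→19·(11−24)≡13=n; f(5)→19·(5−24)≡3=d (all mod 26).

island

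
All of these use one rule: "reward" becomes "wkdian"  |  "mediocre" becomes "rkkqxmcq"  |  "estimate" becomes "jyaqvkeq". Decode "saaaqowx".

nutshell

In reward: r→w is +5, e→k is +6, w→d is +7, a→i is +8 — the shift increases by 1 each position. The shift increases by 1 at each position, starting from +5: 5, 6, 7, ….
Reversing it on saaaqowx: s−5=n, a−6=u, a−7=t, a−8=s, q−9=h, o−10=e, w−11=l, x−12=l.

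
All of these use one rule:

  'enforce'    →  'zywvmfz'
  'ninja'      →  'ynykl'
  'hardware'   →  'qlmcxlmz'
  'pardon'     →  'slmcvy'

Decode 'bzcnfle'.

e(4)→z(25) and n(13)→y(24) fit y≡23x+11 (mod 26); the inverse of 23 mod 26 is 17. Treating letters as 0–25, the rule is x ↦ 23x + 11 (mod 26).
Reversing it on bzcnfle: b(1)→17·(1−11)≡12=m; z(25)→17·(25−11)≡4=e; c(2)→17·(2−11)≡3=d; n(13)→17·(13−11)≡8=i; f(5)→17·(5−11)≡2=c; l(11)→17·(11−11)≡0=a; e(4)→17·(4−11)≡11=l (all mod 26).

medical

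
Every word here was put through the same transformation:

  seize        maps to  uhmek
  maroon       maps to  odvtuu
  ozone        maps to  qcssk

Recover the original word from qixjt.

Each letter shifts forward by (position + 2), i.e. 2, 3, 4, … — the shift grows by one for each successive letter.
Undoing it on qixjt: q−2=o, i−3=f, x−4=t, j−5=e, t−6=n.

often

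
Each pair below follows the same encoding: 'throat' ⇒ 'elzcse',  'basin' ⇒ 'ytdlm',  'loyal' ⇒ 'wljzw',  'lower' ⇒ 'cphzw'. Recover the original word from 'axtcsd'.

shrimp

The output letters match the input read backwards, each shifted +11: throat reversed is taorht. Two steps: reverse the string, then apply a Caesar shift of +11.
Decoding axtcsd: shift back: a−11=p, x−11=m, t−11=i, c−11=r, s−11=h, d−11=s → pmirhs; then reverse → shrimp.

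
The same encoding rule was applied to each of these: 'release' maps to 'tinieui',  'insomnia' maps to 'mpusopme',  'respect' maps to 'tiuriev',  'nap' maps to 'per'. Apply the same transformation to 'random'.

tepfso

Two shifts are in play — +4 for a/e/i/o/u, +2 for every other letter.
For random: r(cons)+2=t, a(vowel)+4=e, n(cons)+2=p, d(cons)+2=f, o(vowel)+4=s, m(cons)+2=o.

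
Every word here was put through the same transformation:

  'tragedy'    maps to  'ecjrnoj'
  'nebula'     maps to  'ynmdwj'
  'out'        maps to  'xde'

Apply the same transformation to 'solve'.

The shift depends on letter class: consonant t→e is +11, but vowel a→j is +9. The rule splits by letter class: vowels +9, consonants +11.
For solve: s(cons)+11=d, o(vowel)+9=x, l(cons)+11=w, v(cons)+11=g, e(vowel)+9=n.

dxwgn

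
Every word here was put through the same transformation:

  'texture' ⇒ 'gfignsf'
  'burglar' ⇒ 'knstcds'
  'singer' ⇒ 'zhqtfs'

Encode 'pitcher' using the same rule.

ehgrafs

t(19)→g(6) and e(4)→f(5) fit y≡7x+3 (mod 26); the inverse of 7 mod 26 is 15. Each letter's alphabet position (a=0..z=25) is mapped through 7·x+3 mod 26 — an affine cipher.
On pitcher: p(15)→7·15+3≡4=e; i(8)→7·8+3≡7=h; t(19)→7·19+3≡6=g; c(2)→7·2+3≡17=r; h(7)→7·7+3≡0=a; e(4)→7·4+3≡5=f; r(17)→7·17+3≡18=s (all mod 26).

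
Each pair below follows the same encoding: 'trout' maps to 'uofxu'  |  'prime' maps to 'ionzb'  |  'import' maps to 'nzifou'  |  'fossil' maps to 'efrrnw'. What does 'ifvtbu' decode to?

pocket

t(19)→u(20) and r(17)→o(14) fit y≡3x+15 (mod 26); the inverse of 3 mod 26 is 9. Each letter's alphabet position (a=0..z=25) is mapped through 3·x+15 mod 26 — an affine cipher.
Undoing it on ifvtbu: i(8)→9·(8−15)≡15=p; f(5)→9·(5−15)≡14=o; v(21)→9·(21−15)≡2=c; t(19)→9·(19−15)≡10=k; b(1)→9·(1−15)≡4=e; u(20)→9·(20−15)≡19=t (all mod 26).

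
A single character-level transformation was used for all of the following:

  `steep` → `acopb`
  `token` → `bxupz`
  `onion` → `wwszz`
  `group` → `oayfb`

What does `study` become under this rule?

In steep: s→a is +8, t→c is +9, e→o is +10, e→p is +11 — the shift increases by 1 each position. The shift increases by 1 at each position, starting from +8: 8, 9, 10, ….
On study: s+8=a, t+9=c, u+10=e, d+11=o, y+12=k.

aceok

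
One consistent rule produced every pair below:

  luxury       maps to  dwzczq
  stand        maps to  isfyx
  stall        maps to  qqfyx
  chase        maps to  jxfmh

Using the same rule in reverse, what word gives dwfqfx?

salary

The output letters match the input read backwards, each shifted +5: luxury reversed is yruxul. The word is reversed, then every letter is shifted forward by 5.
Decoding dwfqfx: shift back: d−5=y, w−5=r, f−5=a, q−5=l, f−5=a, x−5=s → yralas; then reverse → salary.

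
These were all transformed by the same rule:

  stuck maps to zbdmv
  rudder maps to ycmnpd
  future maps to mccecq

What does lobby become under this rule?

In stuck: s→z is +7, t→b is +8, u→d is +9, c→m is +10 — the shift increases by 1 each position. The shift increases by 1 at each position, starting from +7: 7, 8, 9, ….
For lobby: l+7=s, o+8=w, b+9=k, b+10=l, y+11=j.

swklj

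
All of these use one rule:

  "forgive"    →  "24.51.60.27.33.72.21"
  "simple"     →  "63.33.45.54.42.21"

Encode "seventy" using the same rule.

f(#6)→24 and o(#15)→51: differences scale by 3, so n = 3·pos + 6. Each letter becomes 3×(its alphabet position, a=1..z=26) + 6.
On seventy: s=19→63, e=5→21, v=22→72, e=5→21, n=14→48, t=20→66, y=25→81.

63.21.72.21.48.66.81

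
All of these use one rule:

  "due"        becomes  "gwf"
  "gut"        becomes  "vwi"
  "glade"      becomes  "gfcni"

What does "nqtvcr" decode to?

Two steps: reverse the string, then apply a Caesar shift of +2.
Undoing it on nqtvcr: shift back: n−2=l, q−2=o, t−2=r, v−2=t, c−2=a, r−2=p → lortap; then reverse → patrol.

patrol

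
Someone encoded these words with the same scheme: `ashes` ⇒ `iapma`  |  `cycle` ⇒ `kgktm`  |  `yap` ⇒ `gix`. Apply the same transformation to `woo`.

eww

Each letter is shifted forward by 8 in the alphabet (a Caesar shift of +8).
Applying it to woo: w+8=e, o+8=w, o+8=w.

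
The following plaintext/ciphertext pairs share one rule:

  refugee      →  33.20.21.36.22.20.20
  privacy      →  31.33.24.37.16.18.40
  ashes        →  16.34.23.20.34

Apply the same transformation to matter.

r is letter #18 and maps to 33: an offset of 15. Letters become their 1-based position plus 15 (so a→16, b→17, …).
Applying it to matter: m=13→28, a=1→16, t=20→35, t=20→35, e=5→20, r=18→33.

28.16.35.35.20.33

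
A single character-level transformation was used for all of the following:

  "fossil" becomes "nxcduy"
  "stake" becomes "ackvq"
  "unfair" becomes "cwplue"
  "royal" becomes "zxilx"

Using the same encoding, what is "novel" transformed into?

vxfpx

In fossil: f→n is +8, o→x is +9, s→c is +10, s→d is +11 — the shift increases by 1 each position. The shift increases by 1 at each position, starting from +8: 8, 9, 10, ….
Applying it to novel: n+8=v, o+9=x, v+10=f, e+11=p, l+12=x.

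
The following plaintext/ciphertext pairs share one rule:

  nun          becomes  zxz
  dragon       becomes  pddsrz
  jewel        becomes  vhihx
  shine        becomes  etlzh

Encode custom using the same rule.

oxefry

The shift depends on letter class: consonant n→z is +12, but vowel u→x is +3. The rule splits by letter class: vowels +3, consonants +12.
Applying it to custom: c(cons)+12=o, u(vowel)+3=x, s(cons)+12=e, t(cons)+12=f, o(vowel)+3=r, m(cons)+12=y.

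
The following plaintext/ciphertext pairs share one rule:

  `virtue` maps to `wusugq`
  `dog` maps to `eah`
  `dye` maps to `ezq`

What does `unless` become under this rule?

gomqtt

Vowels shift forward by 12 and consonants shift forward by 1.
Applying it to unless: u(vowel)+12=g, n(cons)+1=o, l(cons)+1=m, e(vowel)+12=q, s(cons)+1=t, s(cons)+1=t.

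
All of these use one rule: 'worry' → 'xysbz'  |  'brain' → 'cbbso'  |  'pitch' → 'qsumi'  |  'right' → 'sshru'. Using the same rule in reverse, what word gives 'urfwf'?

theme

It's a Vigenère-style cipher with numeric key [1,10]: position i shifts by key[i mod 2].
Reversing it on urfwf: u−1=t, r−10=h, f−1=e, w−10=m, f−1=e.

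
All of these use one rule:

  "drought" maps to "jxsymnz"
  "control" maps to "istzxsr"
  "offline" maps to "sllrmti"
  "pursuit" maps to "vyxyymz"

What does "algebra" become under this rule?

ermihxe

The shift depends on letter class: consonant d→j is +6, but vowel o→s is +4. Two shifts are in play — +4 for a/e/i/o/u, +6 for every other letter.
Applying it to algebra: a(vowel)+4=e, l(cons)+6=r, g(cons)+6=m, e(vowel)+4=i, b(cons)+6=h, r(cons)+6=x, a(vowel)+4=e.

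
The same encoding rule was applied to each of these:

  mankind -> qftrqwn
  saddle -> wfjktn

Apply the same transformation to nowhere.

rtcomao

In mankind: m→q is +4, a→f is +5, n→t is +6, k→r is +7 — the shift increases by 1 each position. The shift increases by 1 at each position, starting from +4: 4, 5, 6, ….
On nowhere: n+4=r, o+5=t, w+6=c, h+7=o, e+8=m, r+9=a, e+10=o.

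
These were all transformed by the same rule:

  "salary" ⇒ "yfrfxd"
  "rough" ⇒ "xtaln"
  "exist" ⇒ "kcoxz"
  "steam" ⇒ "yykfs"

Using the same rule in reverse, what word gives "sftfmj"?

It's a Vigenère-style cipher with numeric key [6,5]: position i shifts by key[i mod 2].
Reversing it on sftfmj: s−6=m, f−5=a, t−6=n, f−5=a, m−6=g, j−5=e.

manage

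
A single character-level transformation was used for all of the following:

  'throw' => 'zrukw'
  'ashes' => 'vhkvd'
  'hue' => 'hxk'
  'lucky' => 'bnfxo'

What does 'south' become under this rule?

kwxrv

Read the word backwards and shift each letter +3.
For south: reverse → htuos; then shift: h+3=k, t+3=w, u+3=x, o+3=r, s+3=v.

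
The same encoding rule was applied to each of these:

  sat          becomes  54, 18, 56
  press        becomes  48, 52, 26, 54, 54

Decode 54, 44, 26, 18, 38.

sneak

The formula is n = 2×(alphabet index, a=1) + 16.
Decoding 54, 44, 26, 18, 38: 54→(54−16)÷2=19=s, 44→(44−16)÷2=14=n, 26→(26−16)÷2=5=e, 18→(18−16)÷2=1=a, 38→(38−16)÷2=11=k.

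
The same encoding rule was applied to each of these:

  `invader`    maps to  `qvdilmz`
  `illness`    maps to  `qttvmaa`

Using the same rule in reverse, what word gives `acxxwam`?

suppose

Compare letters: i→q is +8, n→v is +8, v→d is +8 — a constant shift. Every letter moves 8 places later in the alphabet, wrapping around z→a.
Reversing it on acxxwam: a−8=s, c−8=u, x−8=p, x−8=p, w−8=o, a−8=s, m−8=e.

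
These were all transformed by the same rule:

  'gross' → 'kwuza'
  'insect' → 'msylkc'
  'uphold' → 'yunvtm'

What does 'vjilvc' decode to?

recent

In gross: g→k is +4, r→w is +5, o→u is +6, s→z is +7 — the shift increases by 1 each position. Letter i (0-indexed) is shifted by i+4, so successive shifts are 4, 5, 6, ….
Undoing it on vjilvc: v−4=r, j−5=e, i−6=c, l−7=e, v−8=n, c−9=t.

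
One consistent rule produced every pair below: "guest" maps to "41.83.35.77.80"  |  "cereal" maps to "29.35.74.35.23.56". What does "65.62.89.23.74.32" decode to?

onward

With a=1..z=26, the number is 3·pos + 20.
Reversing it on 65.62.89.23.74.32: 65→(65−20)÷3=15=o, 62→(62−20)÷3=14=n, 89→(89−20)÷3=23=w, 23→(23−20)÷3=1=a, 74→(74−20)÷3=18=r, 32→(32−20)÷3=4=d.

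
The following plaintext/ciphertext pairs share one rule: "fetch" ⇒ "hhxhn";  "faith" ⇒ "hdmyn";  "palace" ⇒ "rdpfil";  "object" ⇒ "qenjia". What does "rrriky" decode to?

Letter i (0-indexed) is shifted by i+2, so successive shifts are 2, 3, 4, ….
Decoding rrriky: r−2=p, r−3=o, r−4=n, i−5=d, k−6=e, y−7=r.

ponder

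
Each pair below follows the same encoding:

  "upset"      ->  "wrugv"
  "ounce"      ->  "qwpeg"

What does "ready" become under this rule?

tgcfa

Compare letters: u→w is +2, p→r is +2, s→u is +2 — a constant shift. This is a Caesar cipher with shift 2.
For ready: r+2=t, e+2=g, a+2=c, d+2=f, y+2=a.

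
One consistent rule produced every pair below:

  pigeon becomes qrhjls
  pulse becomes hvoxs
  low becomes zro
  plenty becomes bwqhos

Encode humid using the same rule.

The output letters match the input read backwards, each shifted +3: pigeon reversed is noegip. The word is reversed, then every letter is shifted forward by 3.
On humid: reverse → dimuh; then shift: d+3=g, i+3=l, m+3=p, u+3=x, h+3=k.

glpxk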